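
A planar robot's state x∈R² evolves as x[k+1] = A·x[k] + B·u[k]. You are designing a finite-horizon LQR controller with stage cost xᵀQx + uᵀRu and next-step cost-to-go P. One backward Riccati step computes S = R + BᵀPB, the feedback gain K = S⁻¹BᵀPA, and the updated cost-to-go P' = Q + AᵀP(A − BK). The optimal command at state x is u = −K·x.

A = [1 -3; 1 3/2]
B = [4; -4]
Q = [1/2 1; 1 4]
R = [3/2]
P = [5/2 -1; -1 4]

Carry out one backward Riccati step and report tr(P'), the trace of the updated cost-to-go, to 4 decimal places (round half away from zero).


11.5364

BᵀP = [14.0000 -20.0000]
S = R + BᵀPB = [3/2] + [136.0000] = [137.5000]
BᵀPA = [-6.0000 -72.0000]
K = S⁻¹·BᵀPA = [-0.0436 -0.5236]
A−BK = [1.1745 -0.9055; 0.8255 -0.5945]
AᵀP(A−BK) = [4.2382 -3.1418; -3.1418 2.7982]
P' = Q + AᵀP(A−BK) = [4.7382 -2.1418; -2.1418 6.7982]
tr(P') = 11.5364


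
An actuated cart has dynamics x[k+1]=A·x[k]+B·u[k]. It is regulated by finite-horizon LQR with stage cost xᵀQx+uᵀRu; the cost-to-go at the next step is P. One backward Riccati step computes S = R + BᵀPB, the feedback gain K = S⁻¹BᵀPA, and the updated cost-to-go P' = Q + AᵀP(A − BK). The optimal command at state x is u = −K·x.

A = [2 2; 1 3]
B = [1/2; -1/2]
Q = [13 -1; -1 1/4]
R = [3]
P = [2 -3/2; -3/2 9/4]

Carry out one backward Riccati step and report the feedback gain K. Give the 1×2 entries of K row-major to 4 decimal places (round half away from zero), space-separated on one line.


BᵀP = [1.7500 -1.8750]
S = R + BᵀPB = [3] + [1.8125] = [4.8125]
BᵀPA = [1.6250 -2.1250]
K = S⁻¹·BᵀPA = [0.3377 -0.4416]
A−BK = [1.8312 2.2208; 1.1688 2.7792]
AᵀP(A−BK) = [3.7013 3.4675; 3.4675 9.3117]
P' = Q + AᵀP(A−BK) = [16.7013 2.4675; 2.4675 9.5617]
tr(P') = 26.2630

0.3377 -0.4416


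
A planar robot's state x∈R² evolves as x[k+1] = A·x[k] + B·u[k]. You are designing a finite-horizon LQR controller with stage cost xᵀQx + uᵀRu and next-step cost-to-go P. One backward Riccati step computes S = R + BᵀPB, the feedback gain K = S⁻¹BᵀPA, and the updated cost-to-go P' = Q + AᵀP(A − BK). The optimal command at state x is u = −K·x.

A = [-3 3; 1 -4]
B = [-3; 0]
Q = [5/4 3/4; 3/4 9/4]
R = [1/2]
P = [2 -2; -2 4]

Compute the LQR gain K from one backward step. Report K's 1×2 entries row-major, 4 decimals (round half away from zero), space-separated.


BᵀP = [-6.0000 6.0000]
S = R + BᵀPB = [1/2] + [18.0000] = [18.5000]
BᵀPA = [24.0000 -42.0000]
K = S⁻¹·BᵀPA = [1.2973 -2.2703]
A−BK = [0.8919 -3.8108; 1.0000 -4.0000]
AᵀP(A−BK) = [2.8649 -9.5135; -9.5135 34.6486]
P' = Q + AᵀP(A−BK) = [4.1149 -8.7635; -8.7635 36.8986]
tr(P') = 41.0135

1.2973 -2.2703


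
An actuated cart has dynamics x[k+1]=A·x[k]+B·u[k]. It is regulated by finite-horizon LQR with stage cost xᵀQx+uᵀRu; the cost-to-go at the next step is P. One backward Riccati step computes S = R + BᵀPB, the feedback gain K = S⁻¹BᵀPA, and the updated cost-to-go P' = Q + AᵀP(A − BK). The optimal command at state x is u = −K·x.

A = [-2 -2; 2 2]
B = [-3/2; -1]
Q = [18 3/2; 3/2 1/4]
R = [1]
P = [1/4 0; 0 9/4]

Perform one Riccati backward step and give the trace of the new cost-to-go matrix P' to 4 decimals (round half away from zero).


BᵀP = [-0.3750 -2.2500]
S = R + BᵀPB = [1] + [2.8125] = [3.8125]
BᵀPA = [-3.7500 -3.7500]
K = S⁻¹·BᵀPA = [-0.9836 -0.9836]
A−BK = [-3.4754 -3.4754; 1.0164 1.0164]
AᵀP(A−BK) = [6.3115 6.3115; 6.3115 6.3115]
P' = Q + AᵀP(A−BK) = [24.3115 7.8115; 7.8115 6.5615]
tr(P') = 30.8730

30.8730


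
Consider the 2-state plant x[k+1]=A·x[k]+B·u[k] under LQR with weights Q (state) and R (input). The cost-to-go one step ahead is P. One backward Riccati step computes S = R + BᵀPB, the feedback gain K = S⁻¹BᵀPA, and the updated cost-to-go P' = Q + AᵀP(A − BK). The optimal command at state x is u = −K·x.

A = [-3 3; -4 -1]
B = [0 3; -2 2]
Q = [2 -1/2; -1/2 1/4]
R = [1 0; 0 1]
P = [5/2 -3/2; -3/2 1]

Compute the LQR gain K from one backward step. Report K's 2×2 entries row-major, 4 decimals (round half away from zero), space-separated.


BᵀP = [3.0000 -2.0000; 4.5000 -2.5000]
S = R + BᵀPB = [1 0; 0 1] + [4.0000 5.0000; 5.0000 8.5000] = [5.0000 5.0000; 5.0000 9.5000]
BᵀPA = [-1.0000 11.0000; -3.5000 16.0000]
K = S⁻¹·BᵀPA = [0.3556 1.0889; -0.5556 1.1111]
A−BK = [-1.3333 -0.3333; -2.1778 -1.0444]
AᵀP(A−BK) = [0.9111 -0.0222; -0.0222 2.7444]
P' = Q + AᵀP(A−BK) = [2.9111 -0.5222; -0.5222 2.9944]
tr(P') = 5.9056

0.3556 1.0889 -0.5556 1.1111


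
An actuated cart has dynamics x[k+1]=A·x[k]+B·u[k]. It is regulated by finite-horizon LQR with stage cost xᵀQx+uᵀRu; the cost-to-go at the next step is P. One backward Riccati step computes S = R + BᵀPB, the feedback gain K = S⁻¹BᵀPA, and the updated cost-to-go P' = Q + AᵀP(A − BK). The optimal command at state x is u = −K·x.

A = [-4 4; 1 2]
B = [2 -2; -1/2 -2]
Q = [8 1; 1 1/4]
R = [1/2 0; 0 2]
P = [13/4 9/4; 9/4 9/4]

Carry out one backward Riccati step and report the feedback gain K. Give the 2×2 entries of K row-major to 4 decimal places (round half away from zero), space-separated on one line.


-1.5596 1.0642 0.1835 -1.0328

BᵀP = [5.3750 3.3750; -11.0000 -9.0000]
S = R + BᵀPB = [1/2 0; 0 2] + [9.0625 -17.5000; -17.5000 40.0000] = [9.5625 -17.5000; -17.5000 42.0000]
BᵀPA = [-18.1250 28.2500; 35.0000 -62.0000]
K = S⁻¹·BᵀPA = [-1.5596 1.0642; 0.1835 -1.0328]
A−BK = [-0.5138 -0.1940; 0.5872 0.4666]
AᵀP(A−BK) = [1.5596 -1.0642; -1.0642 2.9043]
P' = Q + AᵀP(A−BK) = [9.5596 -0.0642; -0.0642 3.1543]
tr(P') = 12.7140


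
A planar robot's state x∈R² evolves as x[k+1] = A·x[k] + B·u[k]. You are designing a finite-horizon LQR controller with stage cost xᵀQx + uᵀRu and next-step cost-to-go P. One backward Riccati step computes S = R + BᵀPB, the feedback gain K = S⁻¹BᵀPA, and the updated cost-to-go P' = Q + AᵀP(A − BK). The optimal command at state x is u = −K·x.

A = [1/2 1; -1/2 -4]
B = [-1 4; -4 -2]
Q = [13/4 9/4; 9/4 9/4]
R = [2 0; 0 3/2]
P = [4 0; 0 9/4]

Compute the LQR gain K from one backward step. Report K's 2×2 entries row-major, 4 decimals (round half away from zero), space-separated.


0.0530 0.7411 0.1362 0.4365

BᵀP = [-4.0000 -9.0000; 16.0000 -4.5000]
S = R + BᵀPB = [2 0; 0 3/2] + [40.0000 2.0000; 2.0000 73.0000] = [42.0000 2.0000; 2.0000 74.5000]
BᵀPA = [2.5000 32.0000; 10.2500 34.0000]
K = S⁻¹·BᵀPA = [0.0530 0.7411; 0.1362 0.4365]
A−BK = [0.0084 -0.0048; -0.0155 -0.1626]
AᵀP(A−BK) = [0.0343 0.1733; 0.1733 1.4438]
P' = Q + AᵀP(A−BK) = [3.2843 2.4233; 2.4233 3.6938]
tr(P') = 6.9781


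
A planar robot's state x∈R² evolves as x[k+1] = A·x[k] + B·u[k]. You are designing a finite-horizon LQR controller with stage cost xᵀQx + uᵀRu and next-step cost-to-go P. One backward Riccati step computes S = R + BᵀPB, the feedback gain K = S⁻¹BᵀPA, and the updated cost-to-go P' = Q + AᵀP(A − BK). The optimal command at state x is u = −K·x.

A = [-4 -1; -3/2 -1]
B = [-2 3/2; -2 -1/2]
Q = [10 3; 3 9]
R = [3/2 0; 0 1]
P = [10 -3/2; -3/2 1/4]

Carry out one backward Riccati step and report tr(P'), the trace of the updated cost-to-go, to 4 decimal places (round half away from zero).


BᵀP = [-17.0000 2.5000; 15.7500 -2.3750]
S = R + BᵀPB = [3/2 0; 0 1] + [29.0000 -26.7500; -26.7500 24.8125] = [30.5000 -26.7500; -26.7500 25.8125]
BᵀPA = [64.2500 14.5000; -59.4375 -13.3750]
K = S⁻¹·BᵀPA = [0.9551 0.2301; -1.3129 -0.2797]
A−BK = [-0.1205 -0.1203; -0.2462 -0.6797]
AᵀP(A−BK) = [3.1633 0.7163; 0.7163 0.1725]
P' = Q + AᵀP(A−BK) = [13.1633 3.7163; 3.7163 9.1725]
tr(P') = 22.3358

22.3358


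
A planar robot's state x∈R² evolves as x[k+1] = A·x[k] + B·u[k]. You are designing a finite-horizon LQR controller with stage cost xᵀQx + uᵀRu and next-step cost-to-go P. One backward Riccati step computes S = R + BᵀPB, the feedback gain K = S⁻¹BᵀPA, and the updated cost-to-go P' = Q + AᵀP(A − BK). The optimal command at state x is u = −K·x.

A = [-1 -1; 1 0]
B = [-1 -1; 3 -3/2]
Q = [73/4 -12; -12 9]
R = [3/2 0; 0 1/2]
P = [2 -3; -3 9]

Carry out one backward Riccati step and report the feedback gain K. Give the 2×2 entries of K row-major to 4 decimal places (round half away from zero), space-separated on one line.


BᵀP = [-11.0000 30.0000; 2.5000 -10.5000]
S = R + BᵀPB = [3/2 0; 0 1/2] + [101.0000 -34.0000; -34.0000 13.2500] = [102.5000 -34.0000; -34.0000 13.7500]
BᵀPA = [41.0000 11.0000; -13.0000 -2.5000]
K = S⁻¹·BᵀPA = [0.4805 0.2615; 0.2427 0.4647]
A−BK = [-0.2768 -0.2738; -0.0775 -0.0873]
AᵀP(A−BK) = [0.4544 0.3212; 0.3212 0.2856]
P' = Q + AᵀP(A−BK) = [18.7044 -11.6788; -11.6788 9.2856]
tr(P') = 27.9900

0.4805 0.2615 0.2427 0.4647


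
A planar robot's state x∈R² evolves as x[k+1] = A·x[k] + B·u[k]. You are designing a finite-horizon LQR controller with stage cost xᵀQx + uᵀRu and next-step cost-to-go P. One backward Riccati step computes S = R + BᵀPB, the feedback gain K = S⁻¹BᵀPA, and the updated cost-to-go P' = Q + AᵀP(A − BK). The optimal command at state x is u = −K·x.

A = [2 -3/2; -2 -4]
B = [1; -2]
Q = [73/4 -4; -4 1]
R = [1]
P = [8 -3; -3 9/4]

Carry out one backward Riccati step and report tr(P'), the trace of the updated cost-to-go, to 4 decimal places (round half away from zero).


BᵀP = [14.0000 -7.5000]
S = R + BᵀPB = [1] + [29.0000] = [30.0000]
BᵀPA = [43.0000 9.0000]
K = S⁻¹·BᵀPA = [1.4333 0.3000]
A−BK = [0.5667 -1.8000; 0.8667 -3.4000]
AᵀP(A−BK) = [3.3667 -3.9000; -3.9000 15.3000]
P' = Q + AᵀP(A−BK) = [21.6167 -7.9000; -7.9000 16.3000]
tr(P') = 37.9167

37.9167


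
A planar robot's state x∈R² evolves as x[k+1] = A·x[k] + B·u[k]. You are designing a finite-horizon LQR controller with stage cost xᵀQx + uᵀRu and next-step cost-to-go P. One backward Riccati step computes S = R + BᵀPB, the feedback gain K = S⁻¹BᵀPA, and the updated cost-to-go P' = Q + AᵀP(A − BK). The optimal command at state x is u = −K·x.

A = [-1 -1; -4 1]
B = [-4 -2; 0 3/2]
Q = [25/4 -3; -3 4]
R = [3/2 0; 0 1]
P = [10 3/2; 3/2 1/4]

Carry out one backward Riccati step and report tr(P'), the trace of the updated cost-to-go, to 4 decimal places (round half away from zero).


BᵀP = [-40.0000 -6.0000; -17.7500 -2.6250]
S = R + BᵀPB = [3/2 0; 0 1] + [160.0000 71.0000; 71.0000 31.5625] = [161.5000 71.0000; 71.0000 32.5625]
BᵀPA = [64.0000 34.0000; 28.2500 15.1250]
K = S⁻¹·BᵀPA = [0.3592 0.1526; 0.0843 0.1317]
A−BK = [0.6055 -0.1261; -4.1265 0.8025]
AᵀP(A−BK) = [0.6282 0.0113; 0.0113 0.0687]
P' = Q + AᵀP(A−BK) = [6.8782 -2.9887; -2.9887 4.0687]
tr(P') = 10.9469

10.9469


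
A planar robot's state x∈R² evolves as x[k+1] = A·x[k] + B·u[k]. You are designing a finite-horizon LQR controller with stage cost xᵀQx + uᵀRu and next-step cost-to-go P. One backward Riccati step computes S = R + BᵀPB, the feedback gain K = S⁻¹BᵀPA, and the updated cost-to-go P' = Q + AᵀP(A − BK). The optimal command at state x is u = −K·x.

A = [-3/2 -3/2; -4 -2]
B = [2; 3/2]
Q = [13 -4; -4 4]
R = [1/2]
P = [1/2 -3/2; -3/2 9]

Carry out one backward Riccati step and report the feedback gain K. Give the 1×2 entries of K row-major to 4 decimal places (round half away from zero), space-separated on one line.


-2.9182 -1.3909

BᵀP = [-1.2500 10.5000]
S = R + BᵀPB = [1/2] + [13.2500] = [13.7500]
BᵀPA = [-40.1250 -19.1250]
K = S⁻¹·BᵀPA = [-2.9182 -1.3909]
A−BK = [4.3364 1.2818; 0.3773 0.0864]
AᵀP(A−BK) = [10.0330 3.8148; 3.8148 1.5239]
P' = Q + AᵀP(A−BK) = [23.0330 -0.1852; -0.1852 5.5239]
tr(P') = 28.5568


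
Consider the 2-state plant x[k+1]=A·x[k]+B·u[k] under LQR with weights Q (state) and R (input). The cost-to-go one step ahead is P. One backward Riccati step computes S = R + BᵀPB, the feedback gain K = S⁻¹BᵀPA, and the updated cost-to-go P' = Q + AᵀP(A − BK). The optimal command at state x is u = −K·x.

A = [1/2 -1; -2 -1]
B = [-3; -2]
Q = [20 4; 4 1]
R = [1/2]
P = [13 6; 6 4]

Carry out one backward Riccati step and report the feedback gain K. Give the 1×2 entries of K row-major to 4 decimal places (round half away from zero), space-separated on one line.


BᵀP = [-51.0000 -26.0000]
S = R + BᵀPB = [1/2] + [205.0000] = [205.5000]
BᵀPA = [26.5000 77.0000]
K = S⁻¹·BᵀPA = [0.1290 0.3747]
A−BK = [0.8869 0.1241; -1.7421 -0.2506]
AᵀP(A−BK) = [3.8327 0.5706; 0.5706 0.1484]
P' = Q + AᵀP(A−BK) = [23.8327 4.5706; 4.5706 1.1484]
tr(P') = 24.9811

0.1290 0.3747


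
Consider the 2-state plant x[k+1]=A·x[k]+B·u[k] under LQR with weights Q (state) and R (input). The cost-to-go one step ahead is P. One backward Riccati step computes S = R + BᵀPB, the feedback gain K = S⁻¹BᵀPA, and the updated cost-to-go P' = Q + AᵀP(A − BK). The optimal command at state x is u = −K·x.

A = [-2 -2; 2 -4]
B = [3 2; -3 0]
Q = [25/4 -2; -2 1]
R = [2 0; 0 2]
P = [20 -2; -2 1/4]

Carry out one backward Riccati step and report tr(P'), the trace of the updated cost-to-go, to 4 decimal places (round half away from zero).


9.4558

BᵀP = [66.0000 -6.7500; 40.0000 -4.0000]
S = R + BᵀPB = [2 0; 0 2] + [218.2500 132.0000; 132.0000 80.0000] = [220.2500 132.0000; 132.0000 82.0000]
BᵀPA = [-145.5000 -105.0000; -88.0000 -64.0000]
K = S⁻¹·BᵀPA = [-0.4949 -0.2545; -0.2765 -0.3708]
A−BK = [0.0377 -0.4949; 0.5153 -4.7636]
AᵀP(A−BK) = [0.6599 0.3394; 0.3394 1.5460]
P' = Q + AᵀP(A−BK) = [6.9099 -1.6606; -1.6606 2.5460]
tr(P') = 9.4558


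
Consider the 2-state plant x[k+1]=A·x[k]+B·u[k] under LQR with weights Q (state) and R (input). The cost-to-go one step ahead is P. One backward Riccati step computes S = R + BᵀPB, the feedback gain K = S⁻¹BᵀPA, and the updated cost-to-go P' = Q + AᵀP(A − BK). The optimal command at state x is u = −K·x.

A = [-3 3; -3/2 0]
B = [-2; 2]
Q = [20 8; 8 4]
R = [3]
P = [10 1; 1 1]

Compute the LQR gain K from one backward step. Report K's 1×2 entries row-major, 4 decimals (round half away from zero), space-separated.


BᵀP = [-18.0000 0.0000]
S = R + BᵀPB = [3] + [36.0000] = [39.0000]
BᵀPA = [54.0000 -54.0000]
K = S⁻¹·BᵀPA = [1.3846 -1.3846]
A−BK = [-0.2308 0.2308; -4.2692 2.7692]
AᵀP(A−BK) = [26.4808 -19.7308; -19.7308 15.2308]
P' = Q + AᵀP(A−BK) = [46.4808 -11.7308; -11.7308 19.2308]
tr(P') = 65.7115

1.3846 -1.3846


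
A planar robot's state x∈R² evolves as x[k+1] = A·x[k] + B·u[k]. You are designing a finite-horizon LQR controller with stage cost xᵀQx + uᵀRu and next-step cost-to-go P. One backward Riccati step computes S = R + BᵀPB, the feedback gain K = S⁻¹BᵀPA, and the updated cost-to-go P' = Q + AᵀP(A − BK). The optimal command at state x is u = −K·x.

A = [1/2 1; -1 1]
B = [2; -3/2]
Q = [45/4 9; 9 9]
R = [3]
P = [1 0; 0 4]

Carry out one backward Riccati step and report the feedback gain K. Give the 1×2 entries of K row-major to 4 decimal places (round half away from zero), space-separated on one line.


0.4375 -0.2500

BᵀP = [2.0000 -6.0000]
S = R + BᵀPB = [3] + [13.0000] = [16.0000]
BᵀPA = [7.0000 -4.0000]
K = S⁻¹·BᵀPA = [0.4375 -0.2500]
A−BK = [-0.3750 1.5000; -0.3438 0.6250]
AᵀP(A−BK) = [1.1875 -1.7500; -1.7500 4.0000]
P' = Q + AᵀP(A−BK) = [12.4375 7.2500; 7.2500 13.0000]
tr(P') = 25.4375


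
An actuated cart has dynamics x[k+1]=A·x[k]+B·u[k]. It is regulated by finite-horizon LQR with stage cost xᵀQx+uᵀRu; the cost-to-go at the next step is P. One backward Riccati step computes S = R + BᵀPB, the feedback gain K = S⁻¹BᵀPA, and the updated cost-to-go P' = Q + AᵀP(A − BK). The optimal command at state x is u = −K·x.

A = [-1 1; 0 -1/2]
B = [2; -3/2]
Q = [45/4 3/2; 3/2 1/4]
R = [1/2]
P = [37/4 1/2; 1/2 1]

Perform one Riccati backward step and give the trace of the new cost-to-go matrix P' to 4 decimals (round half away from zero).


12.3605

BᵀP = [17.7500 -0.5000]
S = R + BᵀPB = [1/2] + [36.2500] = [36.7500]
BᵀPA = [-17.7500 18.0000]
K = S⁻¹·BᵀPA = [-0.4830 0.4898]
A−BK = [-0.0340 0.0204; -0.7245 0.2347]
AᵀP(A−BK) = [0.6769 -0.3061; -0.3061 0.1837]
P' = Q + AᵀP(A−BK) = [11.9269 1.1939; 1.1939 0.4337]
tr(P') = 12.3605


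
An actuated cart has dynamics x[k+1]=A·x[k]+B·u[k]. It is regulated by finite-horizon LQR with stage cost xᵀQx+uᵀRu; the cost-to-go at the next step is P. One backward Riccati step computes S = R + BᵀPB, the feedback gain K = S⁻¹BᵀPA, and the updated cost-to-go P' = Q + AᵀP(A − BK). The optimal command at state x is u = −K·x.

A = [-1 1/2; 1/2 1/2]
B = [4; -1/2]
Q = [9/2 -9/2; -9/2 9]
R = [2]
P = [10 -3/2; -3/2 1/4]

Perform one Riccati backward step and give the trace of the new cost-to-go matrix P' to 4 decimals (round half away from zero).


BᵀP = [40.7500 -6.1250]
S = R + BᵀPB = [2] + [166.0625] = [168.0625]
BᵀPA = [-43.8125 17.3125]
K = S⁻¹·BᵀPA = [-0.2607 0.1030]
A−BK = [0.0428 0.0880; 0.3697 0.5515]
AᵀP(A−BK) = [0.1409 -0.0493; -0.0493 0.0291]
P' = Q + AᵀP(A−BK) = [4.6409 -4.5493; -4.5493 9.0291]
tr(P') = 13.6700

13.6700


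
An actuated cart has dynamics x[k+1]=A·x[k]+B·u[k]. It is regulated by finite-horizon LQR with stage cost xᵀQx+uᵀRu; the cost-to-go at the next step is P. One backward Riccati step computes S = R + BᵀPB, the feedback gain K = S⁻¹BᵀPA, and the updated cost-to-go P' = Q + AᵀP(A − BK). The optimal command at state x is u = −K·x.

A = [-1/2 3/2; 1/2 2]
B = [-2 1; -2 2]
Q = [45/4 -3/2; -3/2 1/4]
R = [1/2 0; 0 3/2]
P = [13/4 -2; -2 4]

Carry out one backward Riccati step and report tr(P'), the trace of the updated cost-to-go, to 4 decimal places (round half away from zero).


BᵀP = [-2.5000 -4.0000; -0.7500 6.0000]
S = R + BᵀPB = [1/2 0; 0 3/2] + [13.0000 -10.5000; -10.5000 11.2500] = [13.5000 -10.5000; -10.5000 12.7500]
BᵀPA = [-0.7500 -11.7500; 3.3750 10.8750]
K = S⁻¹·BᵀPA = [0.4182 -0.5758; 0.6091 0.3788]
A−BK = [-0.2727 -0.0303; 0.1182 0.0909]
AᵀP(A−BK) = [1.0705 0.3523; 0.3523 0.4280]
P' = Q + AᵀP(A−BK) = [12.3205 -1.1477; -1.1477 0.6780]
tr(P') = 12.9985

12.9985


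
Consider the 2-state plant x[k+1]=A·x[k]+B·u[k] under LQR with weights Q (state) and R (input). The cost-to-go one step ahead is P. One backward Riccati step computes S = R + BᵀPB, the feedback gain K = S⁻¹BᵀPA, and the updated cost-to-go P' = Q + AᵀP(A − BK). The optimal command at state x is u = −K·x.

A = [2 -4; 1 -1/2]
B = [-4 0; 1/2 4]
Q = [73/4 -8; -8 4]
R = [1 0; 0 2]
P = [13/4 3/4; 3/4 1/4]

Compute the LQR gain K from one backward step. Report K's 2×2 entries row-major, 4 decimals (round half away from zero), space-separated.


-0.5249 0.9985 0.1606 -0.1695

BᵀP = [-12.6250 -2.8750; 3.0000 1.0000]
S = R + BᵀPB = [1 0; 0 2] + [49.0625 -11.5000; -11.5000 4.0000] = [50.0625 -11.5000; -11.5000 6.0000]
BᵀPA = [-28.1250 51.9375; 7.0000 -12.5000]
K = S⁻¹·BᵀPA = [-0.5249 0.9985; 0.1606 -0.1695]
A−BK = [-0.0996 -0.0059; 0.6201 -0.3212]
AᵀP(A−BK) = [0.3628 -0.6052; -0.6052 1.0833]
P' = Q + AᵀP(A−BK) = [18.6128 -8.6052; -8.6052 5.0833]
tr(P') = 23.6961


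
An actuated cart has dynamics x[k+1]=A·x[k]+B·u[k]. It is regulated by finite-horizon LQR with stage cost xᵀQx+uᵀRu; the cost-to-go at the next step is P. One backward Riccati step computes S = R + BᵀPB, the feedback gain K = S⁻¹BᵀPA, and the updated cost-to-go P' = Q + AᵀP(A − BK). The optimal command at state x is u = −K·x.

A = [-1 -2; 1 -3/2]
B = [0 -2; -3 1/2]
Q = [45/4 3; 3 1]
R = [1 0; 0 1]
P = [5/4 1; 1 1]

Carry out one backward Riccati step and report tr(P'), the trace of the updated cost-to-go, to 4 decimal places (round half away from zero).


BᵀP = [-3.0000 -3.0000; -2.0000 -1.5000]
S = R + BᵀPB = [1 0; 0 1] + [9.0000 4.5000; 4.5000 3.2500] = [10.0000 4.5000; 4.5000 4.2500]
BᵀPA = [0.0000 10.5000; 0.5000 6.2500]
K = S⁻¹·BᵀPA = [-0.1011 0.7416; 0.2247 0.6854]
A−BK = [-0.5506 -0.6292; 0.5843 0.3820]
AᵀP(A−BK) = [0.1376 0.1573; 0.1573 1.1798]
P' = Q + AᵀP(A−BK) = [11.3876 3.1573; 3.1573 2.1798]
tr(P') = 13.5674

13.5674


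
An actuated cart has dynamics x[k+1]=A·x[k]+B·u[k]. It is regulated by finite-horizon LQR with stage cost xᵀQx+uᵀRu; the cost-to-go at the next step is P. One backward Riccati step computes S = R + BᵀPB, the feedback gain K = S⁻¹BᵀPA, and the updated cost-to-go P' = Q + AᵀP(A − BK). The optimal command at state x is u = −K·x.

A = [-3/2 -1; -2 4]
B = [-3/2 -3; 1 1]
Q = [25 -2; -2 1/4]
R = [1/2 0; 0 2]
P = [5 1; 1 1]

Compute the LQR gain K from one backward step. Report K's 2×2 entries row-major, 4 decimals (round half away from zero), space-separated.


BᵀP = [-6.5000 -0.5000; -14.0000 -2.0000]
S = R + BᵀPB = [1/2 0; 0 2] + [9.2500 19.0000; 19.0000 40.0000] = [9.7500 19.0000; 19.0000 42.0000]
BᵀPA = [10.7500 4.5000; 25.0000 6.0000]
K = S⁻¹·BᵀPA = [-0.4845 1.5464; 0.8144 -0.5567]
A−BK = [0.2165 -0.3505; -2.3299 3.0103]
AᵀP(A−BK) = [6.0979 -7.2062; -7.2062 9.3814]
P' = Q + AᵀP(A−BK) = [31.0979 -9.2062; -9.2062 9.6314]
tr(P') = 40.7294

-0.4845 1.5464 0.8144 -0.5567


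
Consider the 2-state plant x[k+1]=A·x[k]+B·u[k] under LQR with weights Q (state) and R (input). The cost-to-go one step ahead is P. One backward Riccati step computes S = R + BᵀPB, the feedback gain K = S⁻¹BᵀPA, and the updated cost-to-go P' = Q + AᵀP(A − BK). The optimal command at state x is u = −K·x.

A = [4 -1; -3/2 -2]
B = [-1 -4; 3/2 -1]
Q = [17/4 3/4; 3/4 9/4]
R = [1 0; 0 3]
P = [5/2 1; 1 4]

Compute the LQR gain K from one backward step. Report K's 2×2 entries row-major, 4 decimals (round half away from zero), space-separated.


-1.2742 -0.8974 -0.6050 0.4746

BᵀP = [-1.0000 5.0000; -11.0000 -8.0000]
S = R + BᵀPB = [1 0; 0 3] + [8.5000 -1.0000; -1.0000 52.0000] = [9.5000 -1.0000; -1.0000 55.0000]
BᵀPA = [-11.5000 -9.0000; -32.0000 27.0000]
K = S⁻¹·BᵀPA = [-1.2742 -0.8974; -0.6050 0.4746]
A−BK = [0.3058 0.0010; -0.1937 -0.1793]
AᵀP(A−BK) = [2.9871 0.3667; 0.3667 1.6093]
P' = Q + AᵀP(A−BK) = [7.2371 1.1167; 1.1167 3.8593]
tr(P') = 11.0964


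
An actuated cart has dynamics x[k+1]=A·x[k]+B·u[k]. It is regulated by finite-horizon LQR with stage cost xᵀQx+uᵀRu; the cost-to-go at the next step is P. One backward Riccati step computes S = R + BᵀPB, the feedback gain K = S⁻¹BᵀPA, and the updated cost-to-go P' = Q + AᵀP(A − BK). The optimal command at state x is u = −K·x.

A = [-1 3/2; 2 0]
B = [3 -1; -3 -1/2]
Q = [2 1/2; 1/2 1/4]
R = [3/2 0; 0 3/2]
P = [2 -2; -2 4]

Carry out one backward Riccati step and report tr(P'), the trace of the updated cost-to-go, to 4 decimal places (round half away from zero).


3.5469

BᵀP = [12.0000 -18.0000; -1.0000 0.0000]
S = R + BᵀPB = [3/2 0; 0 3/2] + [90.0000 -3.0000; -3.0000 1.0000] = [91.5000 -3.0000; -3.0000 2.5000]
BᵀPA = [-48.0000 18.0000; 1.0000 -1.5000]
K = S⁻¹·BᵀPA = [-0.5324 0.1843; -0.2389 -0.3788]
A−BK = [0.3584 0.5683; 0.2833 0.3635]
AᵀP(A−BK) = [0.6826 0.2253; 0.2253 0.6143]
P' = Q + AᵀP(A−BK) = [2.6826 0.7253; 0.7253 0.8643]
tr(P') = 3.5469


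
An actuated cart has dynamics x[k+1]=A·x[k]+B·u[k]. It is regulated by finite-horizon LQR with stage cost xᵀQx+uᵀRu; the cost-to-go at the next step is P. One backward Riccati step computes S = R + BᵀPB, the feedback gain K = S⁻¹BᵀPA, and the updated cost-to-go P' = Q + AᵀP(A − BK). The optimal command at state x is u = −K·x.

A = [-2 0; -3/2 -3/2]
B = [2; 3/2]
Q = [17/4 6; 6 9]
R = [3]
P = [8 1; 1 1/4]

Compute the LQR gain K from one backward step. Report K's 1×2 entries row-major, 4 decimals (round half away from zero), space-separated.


BᵀP = [17.5000 2.3750]
S = R + BᵀPB = [3] + [38.5625] = [41.5625]
BᵀPA = [-38.5625 -3.5625]
K = S⁻¹·BᵀPA = [-0.9278 -0.0857]
A−BK = [-0.1444 0.1714; -0.1083 -1.3714]
AᵀP(A−BK) = [2.7835 0.2571; 0.2571 0.2571]
P' = Q + AᵀP(A−BK) = [7.0335 6.2571; 6.2571 9.2571]
tr(P') = 16.2906

-0.9278 -0.0857


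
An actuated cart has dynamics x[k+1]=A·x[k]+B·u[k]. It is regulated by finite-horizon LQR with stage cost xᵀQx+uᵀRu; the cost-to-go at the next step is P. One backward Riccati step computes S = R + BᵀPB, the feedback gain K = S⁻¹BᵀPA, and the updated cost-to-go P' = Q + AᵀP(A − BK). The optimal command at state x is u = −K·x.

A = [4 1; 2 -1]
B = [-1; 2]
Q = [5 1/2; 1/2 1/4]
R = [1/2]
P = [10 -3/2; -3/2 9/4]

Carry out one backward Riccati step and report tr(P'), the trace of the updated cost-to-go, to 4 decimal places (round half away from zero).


BᵀP = [-13.0000 6.0000]
S = R + BᵀPB = [1/2] + [25.0000] = [25.5000]
BᵀPA = [-40.0000 -19.0000]
K = S⁻¹·BᵀPA = [-1.5686 -0.7451]
A−BK = [2.4314 0.2549; 5.1373 0.4902]
AᵀP(A−BK) = [82.2549 8.6961; 8.6961 1.0931]
P' = Q + AᵀP(A−BK) = [87.2549 9.1961; 9.1961 1.3431]
tr(P') = 88.5980

88.5980


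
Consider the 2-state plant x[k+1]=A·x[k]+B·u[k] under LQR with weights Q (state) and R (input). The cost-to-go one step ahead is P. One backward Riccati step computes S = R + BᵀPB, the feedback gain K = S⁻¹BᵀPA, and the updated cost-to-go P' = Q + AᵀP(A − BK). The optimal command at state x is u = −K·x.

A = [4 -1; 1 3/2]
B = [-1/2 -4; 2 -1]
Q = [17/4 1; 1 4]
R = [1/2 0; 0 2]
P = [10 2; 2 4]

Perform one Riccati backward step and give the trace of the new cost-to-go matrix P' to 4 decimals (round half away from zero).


BᵀP = [-1.0000 7.0000; -42.0000 -12.0000]
S = R + BᵀPB = [1/2 0; 0 2] + [14.5000 -3.0000; -3.0000 180.0000] = [15.0000 -3.0000; -3.0000 182.0000]
BᵀPA = [3.0000 11.5000; -180.0000 24.0000]
K = S⁻¹·BᵀPA = [0.0022 0.7957; -0.9890 0.1450]
A−BK = [0.0452 -0.0222; 0.0066 0.0537]
AᵀP(A−BK) = [1.9779 -0.2900; -0.2900 0.3703]
P' = Q + AᵀP(A−BK) = [6.2279 0.7100; 0.7100 4.3703]
tr(P') = 10.5982

10.5982


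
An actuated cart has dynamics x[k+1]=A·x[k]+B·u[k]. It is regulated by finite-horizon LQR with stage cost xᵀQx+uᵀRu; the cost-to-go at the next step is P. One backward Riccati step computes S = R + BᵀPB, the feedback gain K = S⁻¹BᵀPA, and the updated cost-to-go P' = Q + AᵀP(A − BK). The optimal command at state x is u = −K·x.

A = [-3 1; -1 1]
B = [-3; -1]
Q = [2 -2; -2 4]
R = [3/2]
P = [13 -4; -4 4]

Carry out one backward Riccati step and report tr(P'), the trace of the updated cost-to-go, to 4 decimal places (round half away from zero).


9.0761

BᵀP = [-35.0000 8.0000]
S = R + BᵀPB = [3/2] + [97.0000] = [98.5000]
BᵀPA = [97.0000 -27.0000]
K = S⁻¹·BᵀPA = [0.9848 -0.2741]
A−BK = [-0.0457 0.1777; -0.0152 0.7259]
AᵀP(A−BK) = [1.4772 -0.4112; -0.4112 1.5990]
P' = Q + AᵀP(A−BK) = [3.4772 -2.4112; -2.4112 5.5990]
tr(P') = 9.0761


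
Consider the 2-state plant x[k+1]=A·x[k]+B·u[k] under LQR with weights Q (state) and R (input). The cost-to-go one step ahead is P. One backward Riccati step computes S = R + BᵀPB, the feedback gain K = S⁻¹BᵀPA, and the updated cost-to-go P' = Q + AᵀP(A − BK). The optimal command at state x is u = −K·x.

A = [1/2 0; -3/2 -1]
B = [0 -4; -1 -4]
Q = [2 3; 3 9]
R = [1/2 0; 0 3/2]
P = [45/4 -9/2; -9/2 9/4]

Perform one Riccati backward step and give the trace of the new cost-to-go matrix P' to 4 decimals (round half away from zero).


12.7920

BᵀP = [4.5000 -2.2500; -27.0000 9.0000]
S = R + BᵀPB = [1/2 0; 0 3/2] + [2.2500 -9.0000; -9.0000 72.0000] = [2.7500 -9.0000; -9.0000 73.5000]
BᵀPA = [5.6250 2.2500; -27.0000 -9.0000]
K = S⁻¹·BᵀPA = [1.4071 0.6966; -0.1950 -0.0372]
A−BK = [-0.2802 -0.1486; -0.8731 -0.4520]
AᵀP(A−BK) = [1.4437 0.7036; 0.7036 0.3483]
P' = Q + AᵀP(A−BK) = [3.4437 3.7036; 3.7036 9.3483]
tr(P') = 12.7920


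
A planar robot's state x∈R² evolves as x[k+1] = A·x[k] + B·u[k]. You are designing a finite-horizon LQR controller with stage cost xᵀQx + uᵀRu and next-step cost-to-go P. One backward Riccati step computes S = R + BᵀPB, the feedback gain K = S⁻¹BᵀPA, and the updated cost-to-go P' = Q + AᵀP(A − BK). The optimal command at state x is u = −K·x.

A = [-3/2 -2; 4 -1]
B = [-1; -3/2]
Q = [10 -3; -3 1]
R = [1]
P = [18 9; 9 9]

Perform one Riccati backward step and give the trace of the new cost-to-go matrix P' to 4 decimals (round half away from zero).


66.5708

BᵀP = [-31.5000 -22.5000]
S = R + BᵀPB = [1] + [65.2500] = [66.2500]
BᵀPA = [-42.7500 85.5000]
K = S⁻¹·BᵀPA = [-0.6453 1.2906]
A−BK = [-2.1453 -0.7094; 3.0321 0.9358]
AᵀP(A−BK) = [48.9142 14.6717; 14.6717 6.6566]
P' = Q + AᵀP(A−BK) = [58.9142 11.6717; 11.6717 7.6566]
tr(P') = 66.5708


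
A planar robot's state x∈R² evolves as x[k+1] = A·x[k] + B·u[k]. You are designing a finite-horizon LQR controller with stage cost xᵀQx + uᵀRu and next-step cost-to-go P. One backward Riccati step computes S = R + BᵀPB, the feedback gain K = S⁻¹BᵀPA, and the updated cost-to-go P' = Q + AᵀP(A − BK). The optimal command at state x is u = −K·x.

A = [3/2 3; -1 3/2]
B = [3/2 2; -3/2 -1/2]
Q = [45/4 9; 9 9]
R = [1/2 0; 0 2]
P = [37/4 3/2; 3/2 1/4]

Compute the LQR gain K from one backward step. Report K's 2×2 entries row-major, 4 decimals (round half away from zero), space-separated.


BᵀP = [11.6250 1.8750; 17.7500 2.8750]
S = R + BᵀPB = [1/2 0; 0 2] + [14.6250 22.3125; 22.3125 34.0625] = [15.1250 22.3125; 22.3125 36.0625]
BᵀPA = [15.5625 37.6875; 23.7500 57.5625]
K = S⁻¹·BᵀPA = [0.6576 1.5703; 0.2517 0.6246]
A−BK = [0.0102 -0.6047; 0.1123 4.1677]
AᵀP(A−BK) = [0.3505 0.8526; 0.8526 2.1774]
P' = Q + AᵀP(A−BK) = [11.6005 9.8526; 9.8526 11.1774]
tr(P') = 22.7779

0.6576 1.5703 0.2517 0.6246


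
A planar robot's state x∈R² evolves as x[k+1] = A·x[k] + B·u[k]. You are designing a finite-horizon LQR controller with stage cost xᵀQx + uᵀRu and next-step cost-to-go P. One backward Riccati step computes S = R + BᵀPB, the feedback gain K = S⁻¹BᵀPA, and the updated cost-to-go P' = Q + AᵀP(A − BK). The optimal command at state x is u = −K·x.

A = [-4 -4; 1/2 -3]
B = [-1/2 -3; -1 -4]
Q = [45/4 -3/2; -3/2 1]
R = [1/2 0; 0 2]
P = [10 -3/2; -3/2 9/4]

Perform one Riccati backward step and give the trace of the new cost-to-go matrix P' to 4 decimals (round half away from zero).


79.4991

BᵀP = [-3.5000 -1.5000; -24.0000 -4.5000]
S = R + BᵀPB = [1/2 0; 0 2] + [3.2500 16.5000; 16.5000 90.0000] = [3.7500 16.5000; 16.5000 92.0000]
BᵀPA = [13.2500 18.5000; 93.7500 109.5000]
K = S⁻¹·BᵀPA = [-4.5069 -1.4399; 1.8273 1.4485]
A−BK = [-0.7715 -0.3746; 3.3024 1.3540]
AᵀP(A−BK) = [54.9674 24.9107; 24.9107 12.2818]
P' = Q + AᵀP(A−BK) = [66.2174 23.4107; 23.4107 13.2818]
tr(P') = 79.4991


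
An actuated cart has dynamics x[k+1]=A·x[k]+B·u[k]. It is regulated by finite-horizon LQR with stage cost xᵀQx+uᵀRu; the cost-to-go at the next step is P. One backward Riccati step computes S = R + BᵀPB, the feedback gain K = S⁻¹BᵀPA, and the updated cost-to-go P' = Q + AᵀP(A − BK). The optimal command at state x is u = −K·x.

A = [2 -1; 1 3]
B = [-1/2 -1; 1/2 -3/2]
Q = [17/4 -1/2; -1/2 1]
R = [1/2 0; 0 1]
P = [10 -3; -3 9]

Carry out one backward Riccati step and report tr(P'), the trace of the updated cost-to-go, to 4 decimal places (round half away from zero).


BᵀP = [-6.5000 6.0000; -5.5000 -10.5000]
S = R + BᵀPB = [1/2 0; 0 1] + [6.2500 -2.5000; -2.5000 21.2500] = [6.7500 -2.5000; -2.5000 22.2500]
BᵀPA = [-7.0000 24.5000; -21.5000 -26.0000]
K = S⁻¹·BᵀPA = [-1.4555 3.3356; -1.1298 -0.7937]
A−BK = [0.1424 -0.1259; 0.0330 0.1416]
AᵀP(A−BK) = [2.5202 -1.7160; -1.7160 6.6392]
P' = Q + AᵀP(A−BK) = [6.7702 -2.2160; -2.2160 7.6392]
tr(P') = 14.4094

14.4094


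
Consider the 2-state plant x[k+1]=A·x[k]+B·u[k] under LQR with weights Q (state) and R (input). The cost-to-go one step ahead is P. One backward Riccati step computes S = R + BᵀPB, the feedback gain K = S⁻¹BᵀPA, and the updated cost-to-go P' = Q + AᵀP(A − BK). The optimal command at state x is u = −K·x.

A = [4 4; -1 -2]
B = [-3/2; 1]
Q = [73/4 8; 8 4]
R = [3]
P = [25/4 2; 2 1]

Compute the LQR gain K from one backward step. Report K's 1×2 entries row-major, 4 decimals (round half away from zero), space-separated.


BᵀP = [-7.3750 -2.0000]
S = R + BᵀPB = [3] + [9.0625] = [12.0625]
BᵀPA = [-27.5000 -25.5000]
K = S⁻¹·BᵀPA = [-2.2798 -2.1140]
A−BK = [0.5803 0.8290; 1.2798 0.1140]
AᵀP(A−BK) = [22.3057 19.8653; 19.8653 18.0933]
P' = Q + AᵀP(A−BK) = [40.5557 27.8653; 27.8653 22.0933]
tr(P') = 62.6490

-2.2798 -2.1140


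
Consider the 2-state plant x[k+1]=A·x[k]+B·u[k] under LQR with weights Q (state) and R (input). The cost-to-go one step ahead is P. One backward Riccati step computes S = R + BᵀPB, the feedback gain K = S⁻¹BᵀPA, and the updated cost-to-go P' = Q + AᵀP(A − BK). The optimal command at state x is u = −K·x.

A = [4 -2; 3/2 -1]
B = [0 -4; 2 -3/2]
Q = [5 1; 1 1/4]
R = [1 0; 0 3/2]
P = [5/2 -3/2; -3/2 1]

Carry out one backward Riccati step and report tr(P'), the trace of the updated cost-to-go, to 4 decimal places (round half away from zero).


6.8024

BᵀP = [-3.0000 2.0000; -7.7500 4.5000]
S = R + BᵀPB = [1 0; 0 3/2] + [4.0000 9.0000; 9.0000 24.2500] = [5.0000 9.0000; 9.0000 25.7500]
BᵀPA = [-9.0000 4.0000; -24.2500 11.0000]
K = S⁻¹·BᵀPA = [-0.2827 0.0838; -0.8429 0.3979]
A−BK = [0.6283 -0.4084; 0.8010 -0.5707]
AᵀP(A−BK) = [1.2644 -0.5969; -0.5969 0.2880]
P' = Q + AᵀP(A−BK) = [6.2644 0.4031; 0.4031 0.5380]
tr(P') = 6.8024


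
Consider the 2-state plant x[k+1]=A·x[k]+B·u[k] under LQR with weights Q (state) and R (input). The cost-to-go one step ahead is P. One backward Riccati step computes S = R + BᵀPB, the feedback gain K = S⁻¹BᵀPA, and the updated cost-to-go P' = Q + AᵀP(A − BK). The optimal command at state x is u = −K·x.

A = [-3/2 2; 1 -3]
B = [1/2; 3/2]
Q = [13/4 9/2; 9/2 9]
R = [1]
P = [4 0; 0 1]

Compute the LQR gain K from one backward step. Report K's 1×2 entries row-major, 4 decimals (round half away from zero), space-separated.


BᵀP = [2.0000 1.5000]
S = R + BᵀPB = [1] + [3.2500] = [4.2500]
BᵀPA = [-1.5000 -0.5000]
K = S⁻¹·BᵀPA = [-0.3529 -0.1176]
A−BK = [-1.3235 2.0588; 1.5294 -2.8235]
AᵀP(A−BK) = [9.4706 -15.1765; -15.1765 24.9412]
P' = Q + AᵀP(A−BK) = [12.7206 -10.6765; -10.6765 33.9412]
tr(P') = 46.6618

-0.3529 -0.1176


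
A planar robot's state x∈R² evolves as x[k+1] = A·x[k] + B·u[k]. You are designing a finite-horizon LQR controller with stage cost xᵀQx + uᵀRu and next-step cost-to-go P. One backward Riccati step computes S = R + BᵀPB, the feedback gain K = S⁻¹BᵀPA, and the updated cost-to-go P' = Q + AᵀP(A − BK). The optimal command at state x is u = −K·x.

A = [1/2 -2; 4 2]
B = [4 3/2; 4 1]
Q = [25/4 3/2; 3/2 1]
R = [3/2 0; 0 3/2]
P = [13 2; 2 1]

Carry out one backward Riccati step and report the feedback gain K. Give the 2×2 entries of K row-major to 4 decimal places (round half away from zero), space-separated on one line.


0.4117 -0.1029 -0.4039 -0.6490

BᵀP = [60.0000 12.0000; 21.5000 4.0000]
S = R + BᵀPB = [3/2 0; 0 3/2] + [288.0000 102.0000; 102.0000 36.2500] = [289.5000 102.0000; 102.0000 37.7500]
BᵀPA = [78.0000 -96.0000; 26.7500 -35.0000]
K = S⁻¹·BᵀPA = [0.4117 -0.1029; -0.4039 -0.6490]
A−BK = [-0.5411 -0.6147; 2.7570 3.0608]
AᵀP(A−BK) = [5.9389 6.3903; 6.3903 7.4024]
P' = Q + AᵀP(A−BK) = [12.1889 7.8903; 7.8903 8.4024]
tr(P') = 20.5913


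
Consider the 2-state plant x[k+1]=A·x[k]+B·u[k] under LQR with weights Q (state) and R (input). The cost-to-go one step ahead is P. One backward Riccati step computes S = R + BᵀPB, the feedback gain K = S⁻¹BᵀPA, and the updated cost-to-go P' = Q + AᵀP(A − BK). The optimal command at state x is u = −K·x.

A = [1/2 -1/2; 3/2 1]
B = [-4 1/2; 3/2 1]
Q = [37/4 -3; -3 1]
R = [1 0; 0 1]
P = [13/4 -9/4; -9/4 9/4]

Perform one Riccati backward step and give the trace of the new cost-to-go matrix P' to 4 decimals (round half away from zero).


11.2489

BᵀP = [-16.3750 12.3750; -0.6250 1.1250]
S = R + BᵀPB = [1 0; 0 1] + [84.0625 4.1875; 4.1875 0.8125] = [85.0625 4.1875; 4.1875 1.8125]
BᵀPA = [10.3750 20.5625; 1.3750 1.4375]
K = S⁻¹·BᵀPA = [0.0955 0.2287; 0.5380 0.2647]
A−BK = [0.6129 0.2824; 0.8188 0.3922]
AᵀP(A−BK) = [0.7696 0.3882; 0.3882 0.2293]
P' = Q + AᵀP(A−BK) = [10.0196 -2.6118; -2.6118 1.2293]
tr(P') = 11.2489


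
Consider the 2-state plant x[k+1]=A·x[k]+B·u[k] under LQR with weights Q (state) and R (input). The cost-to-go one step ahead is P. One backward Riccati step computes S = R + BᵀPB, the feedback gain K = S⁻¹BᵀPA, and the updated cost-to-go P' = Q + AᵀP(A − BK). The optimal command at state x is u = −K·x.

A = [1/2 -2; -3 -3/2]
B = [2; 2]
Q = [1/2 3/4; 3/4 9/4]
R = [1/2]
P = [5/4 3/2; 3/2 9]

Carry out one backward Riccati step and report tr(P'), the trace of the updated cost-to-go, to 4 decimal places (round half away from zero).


12.1992

BᵀP = [5.5000 21.0000]
S = R + BᵀPB = [1/2] + [53.0000] = [53.5000]
BᵀPA = [-60.2500 -42.5000]
K = S⁻¹·BᵀPA = [-1.1262 -0.7944]
A−BK = [2.7523 -0.4112; -0.7477 0.0888]
AᵀP(A−BK) = [8.9609 -0.7371; -0.7371 0.4883]
P' = Q + AᵀP(A−BK) = [9.4609 0.0129; 0.0129 2.7383]
tr(P') = 12.1992


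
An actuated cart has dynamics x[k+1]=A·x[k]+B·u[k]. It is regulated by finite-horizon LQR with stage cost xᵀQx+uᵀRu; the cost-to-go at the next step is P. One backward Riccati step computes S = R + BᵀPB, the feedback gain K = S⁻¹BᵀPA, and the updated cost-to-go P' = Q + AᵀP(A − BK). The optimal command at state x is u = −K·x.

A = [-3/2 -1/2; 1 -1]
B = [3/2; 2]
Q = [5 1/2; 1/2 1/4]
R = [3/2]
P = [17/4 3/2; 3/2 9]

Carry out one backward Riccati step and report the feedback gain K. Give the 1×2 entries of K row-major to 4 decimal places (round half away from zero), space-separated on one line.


0.1104 -0.4448

BᵀP = [9.3750 20.2500]
S = R + BᵀPB = [3/2] + [54.5625] = [56.0625]
BᵀPA = [6.1875 -24.9375]
K = S⁻¹·BᵀPA = [0.1104 -0.4448]
A−BK = [-1.6656 0.1672; 0.7793 -0.1104]
AᵀP(A−BK) = [13.3796 -1.5602; -1.5602 0.4699]
P' = Q + AᵀP(A−BK) = [18.3796 -1.0602; -1.0602 0.7199]
tr(P') = 19.0995


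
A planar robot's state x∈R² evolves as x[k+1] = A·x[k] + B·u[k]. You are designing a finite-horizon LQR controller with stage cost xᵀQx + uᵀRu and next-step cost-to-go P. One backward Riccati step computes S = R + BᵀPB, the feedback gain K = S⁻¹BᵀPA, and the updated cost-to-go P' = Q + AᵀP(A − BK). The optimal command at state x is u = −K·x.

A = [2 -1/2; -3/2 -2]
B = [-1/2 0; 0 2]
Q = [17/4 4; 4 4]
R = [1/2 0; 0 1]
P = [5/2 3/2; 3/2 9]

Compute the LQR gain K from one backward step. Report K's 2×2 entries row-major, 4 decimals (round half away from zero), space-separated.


BᵀP = [-1.2500 -0.7500; 3.0000 18.0000]
S = R + BᵀPB = [1/2 0; 0 1] + [0.6250 -1.5000; -1.5000 36.0000] = [1.1250 -1.5000; -1.5000 37.0000]
BᵀPA = [-1.3750 2.1250; -21.0000 -37.5000]
K = S⁻¹·BᵀPA = [-2.0921 0.5683; -0.6524 -0.9905]
A−BK = [0.9540 -0.2159; -0.1952 -0.0190]
AᵀP(A−BK) = [4.6734 -0.3937; -0.3937 1.2746]
P' = Q + AᵀP(A−BK) = [8.9234 3.6063; 3.6063 5.2746]
tr(P') = 14.1980

-2.0921 0.5683 -0.6524 -0.9905


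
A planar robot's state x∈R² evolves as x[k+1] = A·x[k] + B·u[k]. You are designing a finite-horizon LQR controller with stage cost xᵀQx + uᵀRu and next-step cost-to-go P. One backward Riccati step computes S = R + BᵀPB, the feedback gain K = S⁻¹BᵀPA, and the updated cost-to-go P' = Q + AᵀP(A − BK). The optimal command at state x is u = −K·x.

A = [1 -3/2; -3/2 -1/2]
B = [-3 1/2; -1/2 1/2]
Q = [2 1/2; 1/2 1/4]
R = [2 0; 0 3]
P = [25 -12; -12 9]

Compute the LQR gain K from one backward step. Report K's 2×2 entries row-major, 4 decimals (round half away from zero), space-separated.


-0.6682 0.4413 -0.6871 -0.1321

BᵀP = [-69.0000 31.5000; 6.5000 -1.5000]
S = R + BᵀPB = [2 0; 0 3] + [191.2500 -18.7500; -18.7500 2.5000] = [193.2500 -18.7500; -18.7500 5.5000]
BᵀPA = [-116.2500 87.7500; 8.7500 -9.0000]
K = S⁻¹·BᵀPA = [-0.6682 0.4413; -0.6871 -0.1321]
A−BK = [-0.6611 -0.1102; -1.4906 -0.2133]
AᵀP(A−BK) = [9.5818 0.7022; 0.7022 0.5907]
P' = Q + AᵀP(A−BK) = [11.5818 1.2022; 1.2022 0.8407]
tr(P') = 12.4225
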